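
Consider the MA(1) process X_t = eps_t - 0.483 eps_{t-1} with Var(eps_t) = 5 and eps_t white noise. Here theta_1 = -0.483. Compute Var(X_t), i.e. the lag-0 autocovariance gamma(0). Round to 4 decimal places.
\gamma(0) = 6.1664

For an MA(q) process X_t = eps_t + sum_i theta_i eps_{t-i} with
Var(eps_t) = sigma^2, the variance is
  gamma(0) = sigma^2 * (1 + sum_i theta_i^2).
  sum_i theta_i^2 = (-0.483)^2 = 0.233289.
  gamma(0) = 5 * (1 + 0.233289) = 5 * 1.233289 = 6.166445, which rounds to 6.1664.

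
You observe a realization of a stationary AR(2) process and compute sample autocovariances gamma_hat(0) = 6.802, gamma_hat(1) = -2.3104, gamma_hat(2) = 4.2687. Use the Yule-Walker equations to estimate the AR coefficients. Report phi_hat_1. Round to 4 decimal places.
\hat\phi_{1} = -0.1430

The Yule-Walker equations for an AR(p) process read, in matrix form,
  Gamma_p phi = r_p,   with   (Gamma_p)_{ij} = gamma(|i - j|),
                       (r_p)_i = gamma(i),   i,j = 1..p.
Substitute the sample gammas (Toeplitz matrix and right-hand side of size 2):
  Gamma_p = [[6.802, -2.3104], [-2.3104, 6.802]]
  r_p     = [-2.3104, 4.2687]
Written out:
  6.802 phi_1 - 2.3104 phi_2 = -2.3104
  -2.3104 phi_1 + 6.802 phi_2 = 4.2687
Solve by Cramer's rule:
  det = gamma(0)^2 - gamma(1)^2 = (6.802)^2 - (-2.3104)^2 = 46.267204 - 5.33794816 = 40.92925584
  phi_hat_1 = [gamma(1) gamma(0) - gamma(1) gamma(2)] / det = [(-2.3104)(6.802) - (-2.3104)(4.2687)] / 40.92925584 = -5.85293632 / 40.92925584 = -0.143
  phi_hat_2 = [gamma(0) gamma(2) - gamma(1)^2] / det = [(6.802)(4.2687) - (-2.3104)^2] / 40.92925584 = 23.69774924 / 40.92925584 = 0.579
So phi_hat = [-0.1430, 0.5790].
Therefore phi_hat_1 = -0.1430.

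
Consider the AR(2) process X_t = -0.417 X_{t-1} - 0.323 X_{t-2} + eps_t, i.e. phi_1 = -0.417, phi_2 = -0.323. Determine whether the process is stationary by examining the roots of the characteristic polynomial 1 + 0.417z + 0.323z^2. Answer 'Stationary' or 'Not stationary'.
\text{Stationary}

The AR(p) characteristic polynomial is P(z) = 1 + 0.417z + 0.323z^2.
Stationarity requires all roots to lie outside the unit circle, i.e. |z| > 1 for every root.
Set 1 + (0.417) z + (0.323) z^2 = 0, i.e. a z^2 + b z + c = 0 with a = 0.323, b = 0.417, c = 1.
Discriminant D = b^2 - 4ac = (0.417)^2 - 4*(0.323)*1 = 0.173889 - (1.292) = -1.118111.
D < 0, so the roots are the complex-conjugate pair z = (-b +/- i sqrt(-D)) / (2a) = -0.6455 +/- 1.6369i.
For a conjugate pair |z|^2 = z * conj(z) = (product of roots) = c/a = 1/(0.323) = 3.095975, so |z| = sqrt(3.095975) = 1.7595 for both roots.
Moduli of all roots: 1.7595, 1.7595.
All moduli strictly greater than 1? Yes.
Verdict: Stationary.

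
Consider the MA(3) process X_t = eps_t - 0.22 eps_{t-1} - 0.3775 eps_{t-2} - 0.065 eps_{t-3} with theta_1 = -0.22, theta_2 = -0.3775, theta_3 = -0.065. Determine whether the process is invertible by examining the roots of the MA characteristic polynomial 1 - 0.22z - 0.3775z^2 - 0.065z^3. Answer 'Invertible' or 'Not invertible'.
\text{Invertible}

The MA(q) characteristic polynomial is P(z) = 1 - 0.22z - 0.3775z^2 - 0.065z^3.
Invertibility requires all roots to lie outside the unit circle, i.e. |z| > 1 for every root.
Degree 3: look for a simple real root z0 first, then factor out (1 - z/z0) and solve the remaining quadratic.
Testing z0 = -4: P(-4) = 1 + (-0.22)(-4) + (-0.3775)(-4)^2 + (-0.065)(-4)^3
  = 1 + (0.88) + (-6.04) + (4.16) = 0.  So z_0 = -4 is a root, |z_0| = 4.
Divide out the factor (1 + 0.25 z) = (1 - z/z0) (since 1/z0 = -0.25):
  P(z) = (1 + 0.25 z)(1 + (-0.47) z + (-0.26) z^2)
  [check: z-coef -0.47 - (-0.25) = -0.22; z^2-coef -0.26 - (-0.25)(-0.47) = -0.3775; z^3-coef -(-0.25)(-0.26) = -0.065.]
Remaining roots from the quadratic factor 1 + (-0.47) z + (-0.26) z^2:
  Set 1 + (-0.47) z + (-0.26) z^2 = 0, i.e. a z^2 + b z + c = 0 with a = -0.26, b = -0.47, c = 1.
  Discriminant D = b^2 - 4ac = (-0.47)^2 - 4*(-0.26)*1 = 0.2209 - (-1.04) = 1.2609.
  D >= 0, so the roots are real: z = (-b +/- sqrt(D)) / (2a) = (0.47 +/- 1.122898) / (-0.52).
    z_1 = (0.47 + 1.122898) / (-0.52) = -3.0633,   |z_1| = 3.0633.
    z_2 = (0.47 - 1.122898) / (-0.52) = 1.2556,   |z_2| = 1.2556.
Moduli of all roots: 4.0000, 3.0633, 1.2556.
All moduli strictly greater than 1? Yes.
Verdict: Invertible.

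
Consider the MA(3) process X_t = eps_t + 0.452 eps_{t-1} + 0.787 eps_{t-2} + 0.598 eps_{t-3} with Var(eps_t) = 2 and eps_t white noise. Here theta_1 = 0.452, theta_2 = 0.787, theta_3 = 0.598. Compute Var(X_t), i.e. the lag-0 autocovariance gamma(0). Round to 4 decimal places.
\gamma(0) = 4.3626

For an MA(q) process X_t = eps_t + sum_i theta_i eps_{t-i} with
Var(eps_t) = sigma^2, the variance is
  gamma(0) = sigma^2 * (1 + sum_i theta_i^2).
  sum_i theta_i^2 = (0.452)^2 + (0.787)^2 + (0.598)^2 = 0.204304 + 0.619369 + 0.357604 = 1.181277.
  gamma(0) = 2 * (1 + 1.181277) = 2 * 2.181277 = 4.362554, which rounds to 4.3626.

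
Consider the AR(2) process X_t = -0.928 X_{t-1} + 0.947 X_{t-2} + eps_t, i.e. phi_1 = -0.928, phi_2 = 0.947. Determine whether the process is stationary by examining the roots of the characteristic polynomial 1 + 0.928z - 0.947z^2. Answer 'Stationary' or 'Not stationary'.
\text{Not stationary}

The AR(p) characteristic polynomial is P(z) = 1 + 0.928z - 0.947z^2.
Stationarity requires all roots to lie outside the unit circle, i.e. |z| > 1 for every root.
Set 1 + (0.928) z + (-0.947) z^2 = 0, i.e. a z^2 + b z + c = 0 with a = -0.947, b = 0.928, c = 1.
Discriminant D = b^2 - 4ac = (0.928)^2 - 4*(-0.947)*1 = 0.861184 - (-3.788) = 4.649184.
D >= 0, so the roots are real: z = (-b +/- sqrt(D)) / (2a) = (-0.928 +/- 2.156197) / (-1.894).
  z_1 = (-0.928 + 2.156197) / (-1.894) = -0.6485,   |z_1| = 0.6485.
  z_2 = (-0.928 - 2.156197) / (-1.894) = 1.6284,   |z_2| = 1.6284.
Moduli of all roots: 0.6485, 1.6284.
All moduli strictly greater than 1? No.
Verdict: Not stationary.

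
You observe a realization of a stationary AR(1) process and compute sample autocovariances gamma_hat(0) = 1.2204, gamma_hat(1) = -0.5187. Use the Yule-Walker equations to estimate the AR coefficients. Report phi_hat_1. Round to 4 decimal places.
\hat\phi_{1} = -0.4250

The Yule-Walker equations for an AR(p) process read, in matrix form,
  Gamma_p phi = r_p,   with   (Gamma_p)_{ij} = gamma(|i - j|),
                       (r_p)_i = gamma(i),   i,j = 1..p.
Substitute the sample gammas (Toeplitz matrix and right-hand side of size 1):
  Gamma_p = [[1.2204]]
  r_p     = [-0.5187]
With p = 1 this is the single equation gamma(0) phi_1 = gamma(1):
  phi_hat_1 = gamma(1) / gamma(0) = -0.5187 / 1.2204 = -0.4250.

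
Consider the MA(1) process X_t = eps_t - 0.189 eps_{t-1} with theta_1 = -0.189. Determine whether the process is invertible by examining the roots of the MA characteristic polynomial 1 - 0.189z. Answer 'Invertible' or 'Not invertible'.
\text{Invertible}

The MA(q) characteristic polynomial is P(z) = 1 - 0.189z.
Invertibility requires all roots to lie outside the unit circle, i.e. |z| > 1 for every root.
This is linear in z: 1 + (-0.189) z = 0  =>  z = -1/(-0.189) = 5.291005,  |z| = 5.291005.
Moduli of all roots: 5.2910.
All moduli strictly greater than 1? Yes.
Verdict: Invertible.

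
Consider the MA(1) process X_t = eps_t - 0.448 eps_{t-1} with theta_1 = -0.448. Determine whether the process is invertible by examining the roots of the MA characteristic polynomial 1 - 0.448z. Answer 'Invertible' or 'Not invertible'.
\text{Invertible}

The MA(q) characteristic polynomial is P(z) = 1 - 0.448z.
Invertibility requires all roots to lie outside the unit circle, i.e. |z| > 1 for every root.
This is linear in z: 1 + (-0.448) z = 0  =>  z = -1/(-0.448) = 2.232143,  |z| = 2.232143.
Moduli of all roots: 2.2321.
All moduli strictly greater than 1? Yes.
Verdict: Invertible.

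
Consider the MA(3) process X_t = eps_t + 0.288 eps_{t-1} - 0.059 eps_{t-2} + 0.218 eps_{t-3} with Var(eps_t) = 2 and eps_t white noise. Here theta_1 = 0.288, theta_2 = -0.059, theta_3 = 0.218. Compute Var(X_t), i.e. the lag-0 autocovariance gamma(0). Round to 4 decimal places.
\gamma(0) = 2.2679

For an MA(q) process X_t = eps_t + sum_i theta_i eps_{t-i} with
Var(eps_t) = sigma^2, the variance is
  gamma(0) = sigma^2 * (1 + sum_i theta_i^2).
  sum_i theta_i^2 = (0.288)^2 + (-0.059)^2 + (0.218)^2 = 0.082944 + 0.003481 + 0.047524 = 0.133949.
  gamma(0) = 2 * (1 + 0.133949) = 2 * 1.133949 = 2.267898, which rounds to 2.2679.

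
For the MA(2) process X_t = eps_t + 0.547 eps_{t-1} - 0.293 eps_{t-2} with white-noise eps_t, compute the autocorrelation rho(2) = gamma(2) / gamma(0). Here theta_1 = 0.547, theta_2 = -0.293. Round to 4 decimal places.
\rho(2) = -0.2115

For an MA(q) process with theta_0 = 1, the autocovariance is
  gamma(k) = sigma^2 * sum_{i=0..q-k} theta_i * theta_{i+k},
and rho(k) = gamma(k) / gamma(0). Sigma^2 cancels.
  numerator   = (1)*(-0.293) = -0.293.
  denominator = (1)^2 + (0.547)^2 + (-0.293)^2 = 1.385058.
  rho(2) = -0.293 / 1.385058 = -0.2115.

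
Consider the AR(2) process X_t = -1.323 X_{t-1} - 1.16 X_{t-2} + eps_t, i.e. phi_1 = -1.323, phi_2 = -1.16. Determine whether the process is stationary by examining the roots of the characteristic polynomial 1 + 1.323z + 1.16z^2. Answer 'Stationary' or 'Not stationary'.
\text{Not stationary}

The AR(p) characteristic polynomial is P(z) = 1 + 1.323z + 1.16z^2.
Stationarity requires all roots to lie outside the unit circle, i.e. |z| > 1 for every root.
Set 1 + (1.323) z + (1.16) z^2 = 0, i.e. a z^2 + b z + c = 0 with a = 1.16, b = 1.323, c = 1.
Discriminant D = b^2 - 4ac = (1.323)^2 - 4*(1.16)*1 = 1.750329 - (4.64) = -2.889671.
D < 0, so the roots are the complex-conjugate pair z = (-b +/- i sqrt(-D)) / (2a) = -0.5703 +/- 0.7327i.
For a conjugate pair |z|^2 = z * conj(z) = (product of roots) = c/a = 1/(1.16) = 0.862069, so |z| = sqrt(0.862069) = 0.9285 for both roots.
Moduli of all roots: 0.9285, 0.9285.
All moduli strictly greater than 1? No.
Verdict: Not stationary.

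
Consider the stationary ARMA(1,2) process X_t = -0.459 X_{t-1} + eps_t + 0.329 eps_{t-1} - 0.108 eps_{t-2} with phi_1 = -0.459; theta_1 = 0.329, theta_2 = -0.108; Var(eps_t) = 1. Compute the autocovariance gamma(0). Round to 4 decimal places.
\gamma(0) = 1.0199

Multiply the model equation by X_{t-k} and take expectations. With theta_0 = psi_0 = 1 and psi_j the MA(infinity) weights, this gives
  gamma(k) - sum_i phi_i gamma(k-i) = c_k,
  c_k = sigma^2 * sum_{j=k..q} theta_j psi_{j-k}   (c_k = 0 for k > q),
using gamma(-m) = gamma(m).
psi-weights needed (psi_j = theta_j + sum_i phi_i psi_{j-i}):
  psi_1 = theta_1 + phi_1 = 0.329 + (-0.459) = -0.13
  psi_2 = theta_2 + phi_1 psi_1 = -0.108 + (-0.459)(-0.13) = -0.04833
Right-hand sides:
  c_0 = sigma^2 (1 + theta_1 psi_1 + theta_2 psi_2) = 1 * (1 + (0.329)(-0.13) + (-0.108)(-0.04833)) = 1 * 0.96245 = 0.96245
  c_1 = sigma^2 (theta_1 + theta_2 psi_1) = 1 * (0.329 + (-0.108)(-0.13)) = 0.34304
  c_2 = sigma^2 theta_2 = 1 * (-0.108) = -0.108
Equations for k = 0 and k = 1 (AR order 1):
  gamma(0) = phi_1 gamma(1) + c_0
  gamma(1) = phi_1 gamma(0) + c_1
Substituting the second into the first: gamma(0) (1 - phi_1^2) = c_0 + phi_1 c_1, so
  gamma(0) = (c_0 + phi_1 c_1) / (1 - phi_1^2) = (0.96245 + (-0.459)(0.34304)) / (1 - (-0.459)^2) = 0.804994 / 0.789319 = 1.019859.
Therefore gamma(0) = 1.0199 (to 4 decimal places).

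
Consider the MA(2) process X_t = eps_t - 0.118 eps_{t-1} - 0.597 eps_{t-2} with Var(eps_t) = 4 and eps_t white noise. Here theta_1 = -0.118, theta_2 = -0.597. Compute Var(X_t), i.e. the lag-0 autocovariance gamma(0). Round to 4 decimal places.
\gamma(0) = 5.4813

For an MA(q) process X_t = eps_t + sum_i theta_i eps_{t-i} with
Var(eps_t) = sigma^2, the variance is
  gamma(0) = sigma^2 * (1 + sum_i theta_i^2).
  sum_i theta_i^2 = (-0.118)^2 + (-0.597)^2 = 0.013924 + 0.356409 = 0.370333.
  gamma(0) = 4 * (1 + 0.370333) = 4 * 1.370333 = 5.481332, which rounds to 5.4813.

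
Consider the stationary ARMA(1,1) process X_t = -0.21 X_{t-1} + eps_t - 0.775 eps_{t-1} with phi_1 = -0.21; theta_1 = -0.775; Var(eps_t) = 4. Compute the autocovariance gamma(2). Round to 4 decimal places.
\gamma(2) = 1.0064

Multiply the model equation by X_{t-k} and take expectations. With theta_0 = psi_0 = 1 and psi_j the MA(infinity) weights, this gives
  gamma(k) - sum_i phi_i gamma(k-i) = c_k,
  c_k = sigma^2 * sum_{j=k..q} theta_j psi_{j-k}   (c_k = 0 for k > q),
using gamma(-m) = gamma(m).
psi-weights needed (psi_j = theta_j + sum_i phi_i psi_{j-i}):
  psi_1 = theta_1 + phi_1 = -0.775 + (-0.21) = -0.985
Right-hand sides:
  c_0 = sigma^2 (1 + theta_1 psi_1) = 4 * (1 + (-0.775)(-0.985)) = 4 * 1.763375 = 7.0535
  c_1 = sigma^2 theta_1 = 4 * (-0.775) = -3.1
  c_2 = 0
Equations for k = 0 and k = 1 (AR order 1):
  gamma(0) = phi_1 gamma(1) + c_0
  gamma(1) = phi_1 gamma(0) + c_1
Substituting the second into the first: gamma(0) (1 - phi_1^2) = c_0 + phi_1 c_1, so
  gamma(0) = (c_0 + phi_1 c_1) / (1 - phi_1^2) = (7.0535 + (-0.21)(-3.1)) / (1 - (-0.21)^2) = 7.7045 / 0.9559 = 8.059944.
  gamma(1) = phi_1 gamma(0) + c_1 = (-0.21)(8.059944) + (-3.1) = -4.792588.
For k = 2 (> q): gamma(2) = phi_1 gamma(1) = (-0.21)(-4.792588) = 1.006444.
Therefore gamma(2) = 1.0064 (to 4 decimal places).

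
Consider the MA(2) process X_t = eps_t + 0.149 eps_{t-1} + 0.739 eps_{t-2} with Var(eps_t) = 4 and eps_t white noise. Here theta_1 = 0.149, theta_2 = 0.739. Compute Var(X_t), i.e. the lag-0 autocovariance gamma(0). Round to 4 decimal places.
\gamma(0) = 6.2733

For an MA(q) process X_t = eps_t + sum_i theta_i eps_{t-i} with
Var(eps_t) = sigma^2, the variance is
  gamma(0) = sigma^2 * (1 + sum_i theta_i^2).
  sum_i theta_i^2 = (0.149)^2 + (0.739)^2 = 0.022201 + 0.546121 = 0.568322.
  gamma(0) = 4 * (1 + 0.568322) = 4 * 1.568322 = 6.273288, which rounds to 6.2733.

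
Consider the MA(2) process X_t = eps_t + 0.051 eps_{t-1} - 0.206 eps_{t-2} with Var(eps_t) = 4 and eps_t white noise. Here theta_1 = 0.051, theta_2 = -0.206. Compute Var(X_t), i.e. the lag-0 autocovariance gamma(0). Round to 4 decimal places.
\gamma(0) = 4.1801

For an MA(q) process X_t = eps_t + sum_i theta_i eps_{t-i} with
Var(eps_t) = sigma^2, the variance is
  gamma(0) = sigma^2 * (1 + sum_i theta_i^2).
  sum_i theta_i^2 = (0.051)^2 + (-0.206)^2 = 0.002601 + 0.042436 = 0.045037.
  gamma(0) = 4 * (1 + 0.045037) = 4 * 1.045037 = 4.180148, which rounds to 4.1801.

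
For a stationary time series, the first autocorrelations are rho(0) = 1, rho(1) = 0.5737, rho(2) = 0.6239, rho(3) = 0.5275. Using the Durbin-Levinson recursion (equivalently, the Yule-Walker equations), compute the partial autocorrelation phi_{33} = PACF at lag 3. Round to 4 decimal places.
\phi_{33} = 0.1381

The PACF at lag k is phi_{kk}, the last component of the solution
to the Yule-Walker system G_k phi = r_k where
  (G_k)_{ij} = rho(|i - j|), (r_k)_i = rho(i), i,j = 1..k.
Equivalently, Durbin-Levinson gives phi_{kk} iteratively:
  phi_{11} = rho(1)
  phi_{kk} = [rho(k) - sum_{j=1..k-1} phi_{k-1,j} rho(k-j)]
            / [1 - sum_{j=1..k-1} phi_{k-1,j} rho(j)],
  phi_{k,j} = phi_{k-1,j} - phi_{kk} phi_{k-1,k-j},  j = 1..k-1.
Step k = 1:
  phi_11 = rho(1) = 0.5737.
Step k = 2:
  phi_22 = [rho(2) - phi_11 rho(1)] / [1 - phi_11 rho(1)] = [0.6239 - (0.5737)(0.5737)] / [1 - (0.5737)(0.5737)]
         = 0.29476831 / 0.67086831 = 0.439383.
  Update: phi_21 = phi_11 - phi_22 phi_11 = 0.5737 - (0.439383)(0.5737) = 0.321626.
Step k = 3:
  phi_33 = [rho(3) - phi_21 rho(2) - phi_22 rho(1)] / [1 - phi_21 rho(1) - phi_22 rho(2)]
    numerator   = 0.5275 - (0.321626)(0.6239) - (0.439383)(0.5737) = 0.07476347
    denominator = 1 - (0.321626)(0.5737) - (0.439383)(0.6239) = 0.54135205
  phi_33 = 0.07476347 / 0.54135205 = 0.1381.
Therefore phi_{33} = 0.1381.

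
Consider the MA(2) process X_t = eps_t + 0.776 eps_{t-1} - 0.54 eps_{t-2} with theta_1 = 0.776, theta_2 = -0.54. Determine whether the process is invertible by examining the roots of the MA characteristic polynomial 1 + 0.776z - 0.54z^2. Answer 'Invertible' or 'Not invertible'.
\text{Not invertible}

The MA(q) characteristic polynomial is P(z) = 1 + 0.776z - 0.54z^2.
Invertibility requires all roots to lie outside the unit circle, i.e. |z| > 1 for every root.
Set 1 + (0.776) z + (-0.54) z^2 = 0, i.e. a z^2 + b z + c = 0 with a = -0.54, b = 0.776, c = 1.
Discriminant D = b^2 - 4ac = (0.776)^2 - 4*(-0.54)*1 = 0.602176 - (-2.16) = 2.762176.
D >= 0, so the roots are real: z = (-b +/- sqrt(D)) / (2a) = (-0.776 +/- 1.66198) / (-1.08).
  z_1 = (-0.776 + 1.66198) / (-1.08) = -0.8204,   |z_1| = 0.8204.
  z_2 = (-0.776 - 1.66198) / (-1.08) = 2.2574,   |z_2| = 2.2574.
Moduli of all roots: 0.8204, 2.2574.
All moduli strictly greater than 1? No.
Verdict: Not invertible.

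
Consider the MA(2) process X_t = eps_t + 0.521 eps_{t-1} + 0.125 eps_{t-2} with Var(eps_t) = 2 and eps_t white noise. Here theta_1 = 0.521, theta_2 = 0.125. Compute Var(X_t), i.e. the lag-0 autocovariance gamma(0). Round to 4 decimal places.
\gamma(0) = 2.5741

For an MA(q) process X_t = eps_t + sum_i theta_i eps_{t-i} with
Var(eps_t) = sigma^2, the variance is
  gamma(0) = sigma^2 * (1 + sum_i theta_i^2).
  sum_i theta_i^2 = (0.521)^2 + (0.125)^2 = 0.271441 + 0.015625 = 0.287066.
  gamma(0) = 2 * (1 + 0.287066) = 2 * 1.287066 = 2.574132, which rounds to 2.5741.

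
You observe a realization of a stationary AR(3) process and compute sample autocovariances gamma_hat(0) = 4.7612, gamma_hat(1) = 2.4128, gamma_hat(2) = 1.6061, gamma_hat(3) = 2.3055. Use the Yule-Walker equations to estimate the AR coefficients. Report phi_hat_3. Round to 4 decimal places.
\hat\phi_{3} = 0.3770

The Yule-Walker equations for an AR(p) process read, in matrix form,
  Gamma_p phi = r_p,   with   (Gamma_p)_{ij} = gamma(|i - j|),
                       (r_p)_i = gamma(i),   i,j = 1..p.
Substitute the sample gammas (Toeplitz matrix and right-hand side of size 3):
  Gamma_p = [[4.7612, 2.4128, 1.6061], [2.4128, 4.7612, 2.4128], [1.6061, 2.4128, 4.7612]]
  r_p     = [2.4128, 1.6061, 2.3055]
Written out (R1..R3):
  (R1) 4.7612 phi_1 + 2.4128 phi_2 + 1.6061 phi_3 = 2.4128
  (R2) 2.4128 phi_1 + 4.7612 phi_2 + 2.4128 phi_3 = 1.6061
  (R3) 1.6061 phi_1 + 2.4128 phi_2 + 4.7612 phi_3 = 2.3055
Gaussian elimination:
  R2 <- R2 - (2.4128/4.7612) R1 = R2 - (0.506763) R1:  3.538482 phi_2 + 1.598888 phi_3 = 0.383382
  R3 <- R3 - (1.6061/4.7612) R1 = R3 - (0.337331) R1:  1.598888 phi_2 + 4.219413 phi_3 = 1.491588
  R3 <- R3 - (1.598888/3.538482) R2 = R3 - (0.451857) R2:  3.496944 phi_3 = 1.318354
Back-substitution:
  phi_hat_3 = 1.318354 / 3.496944 = 0.377002
  phi_hat_2 = (0.383382 - (1.598888)(0.377002)) / 3.538482 = -0.062004
  phi_hat_1 = (2.4128 - (2.4128)(-0.062004) - (1.6061)(0.377002)) / 4.7612 = 0.41101
So phi_hat = [0.4110, -0.0620, 0.3770].
Therefore phi_hat_3 = 0.3770.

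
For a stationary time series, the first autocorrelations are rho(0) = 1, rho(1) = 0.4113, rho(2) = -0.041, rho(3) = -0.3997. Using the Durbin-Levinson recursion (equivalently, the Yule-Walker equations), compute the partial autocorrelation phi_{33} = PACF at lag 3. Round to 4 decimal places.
\phi_{33} = -0.3530

The PACF at lag k is phi_{kk}, the last component of the solution
to the Yule-Walker system G_k phi = r_k where
  (G_k)_{ij} = rho(|i - j|), (r_k)_i = rho(i), i,j = 1..k.
Equivalently, Durbin-Levinson gives phi_{kk} iteratively:
  phi_{11} = rho(1)
  phi_{kk} = [rho(k) - sum_{j=1..k-1} phi_{k-1,j} rho(k-j)]
            / [1 - sum_{j=1..k-1} phi_{k-1,j} rho(j)],
  phi_{k,j} = phi_{k-1,j} - phi_{kk} phi_{k-1,k-j},  j = 1..k-1.
Step k = 1:
  phi_11 = rho(1) = 0.4113.
Step k = 2:
  phi_22 = [rho(2) - phi_11 rho(1)] / [1 - phi_11 rho(1)] = [-0.041 - (0.4113)(0.4113)] / [1 - (0.4113)(0.4113)]
         = -0.21016769 / 0.83083231 = -0.25296.
  Update: phi_21 = phi_11 - phi_22 phi_11 = 0.4113 - (-0.25296)(0.4113) = 0.515343.
Step k = 3:
  phi_33 = [rho(3) - phi_21 rho(2) - phi_22 rho(1)] / [1 - phi_21 rho(1) - phi_22 rho(2)]
    numerator   = -0.3997 - (0.515343)(-0.041) - (-0.25296)(0.4113) = -0.27452833
    denominator = 1 - (0.515343)(0.4113) - (-0.25296)(-0.041) = 0.7776682
  phi_33 = -0.27452833 / 0.7776682 = -0.353.
Therefore phi_{33} = -0.3530.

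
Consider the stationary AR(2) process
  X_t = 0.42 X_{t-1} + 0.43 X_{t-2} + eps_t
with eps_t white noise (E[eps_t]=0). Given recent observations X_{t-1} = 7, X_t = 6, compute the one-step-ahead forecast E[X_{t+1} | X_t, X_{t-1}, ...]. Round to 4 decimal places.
E[X_{t+1} \mid \mathcal F_t] = 5.5300

For an AR(p) model X_t = c + sum_i phi_i X_{t-i} + eps_t, the
one-step-ahead conditional mean is
  E[X_{t+1} | X_t, ...] = c + sum_i phi_i X_{t+1-i}.
Substitute known values:
  E[X_{t+1} | ...] = (0.42) * (6) + (0.43) * (7)
                   = 5.5300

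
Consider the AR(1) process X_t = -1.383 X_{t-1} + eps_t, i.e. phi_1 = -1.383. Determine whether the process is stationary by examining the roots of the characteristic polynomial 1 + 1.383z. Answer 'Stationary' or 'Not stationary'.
\text{Not stationary}

The AR(p) characteristic polynomial is P(z) = 1 + 1.383z.
Stationarity requires all roots to lie outside the unit circle, i.e. |z| > 1 for every root.
This is linear in z: 1 + (1.383) z = 0  =>  z = -1/(1.383) = -0.723066,  |z| = 0.723066.
Moduli of all roots: 0.7231.
All moduli strictly greater than 1? No.
Verdict: Not stationary.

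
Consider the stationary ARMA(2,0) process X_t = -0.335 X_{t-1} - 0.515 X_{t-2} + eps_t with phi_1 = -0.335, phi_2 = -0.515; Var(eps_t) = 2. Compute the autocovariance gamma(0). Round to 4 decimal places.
\gamma(0) = 2.8619

Multiply the model equation by X_{t-k} and take expectations. With theta_0 = psi_0 = 1 and psi_j the MA(infinity) weights, this gives
  gamma(k) - sum_i phi_i gamma(k-i) = c_k,
  c_k = sigma^2 * sum_{j=k..q} theta_j psi_{j-k}   (c_k = 0 for k > q),
using gamma(-m) = gamma(m).
Pure AR (q = 0): c_0 = sigma^2 = 2, c_k = 0 for k >= 1.
Equations for k = 0, 1, 2 (AR order 2, c_2 = 0):
  (E0) gamma(0) = phi_1 gamma(1) + phi_2 gamma(2) + c_0
  (E1) gamma(1) = phi_1 gamma(0) + phi_2 gamma(1) + c_1
  (E2) gamma(2) = phi_1 gamma(1) + phi_2 gamma(0)
From (E1): gamma(1) = A gamma(0) + B with
  A = phi_1 / (1 - phi_2) = -0.335 / 1.515 = -0.221122,   B = c_1 / (1 - phi_2) = 0 / 1.515 = 0.
Insert (E2) into (E0): gamma(0) (1 - phi_2^2) = phi_1 (1 + phi_2) gamma(1) + c_0.
  phi_1 (1 + phi_2) = (-0.335)(0.485) = -0.162475,   1 - phi_2^2 = 0.734775.
Replace gamma(1) by A gamma(0) + B and collect gamma(0):
  gamma(0) [0.734775 - (-0.162475)(-0.221122)] = c_0 = 2
  gamma(0) * 0.698848 = 2
  gamma(0) = 2 / 0.698848 = 2.861852.
Therefore gamma(0) = 2.8619 (to 4 decimal places).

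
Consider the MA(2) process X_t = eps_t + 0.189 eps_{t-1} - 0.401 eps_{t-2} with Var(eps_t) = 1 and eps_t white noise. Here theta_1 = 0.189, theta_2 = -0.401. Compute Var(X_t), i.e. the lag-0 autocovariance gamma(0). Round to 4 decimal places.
\gamma(0) = 1.1965

For an MA(q) process X_t = eps_t + sum_i theta_i eps_{t-i} with
Var(eps_t) = sigma^2, the variance is
  gamma(0) = sigma^2 * (1 + sum_i theta_i^2).
  sum_i theta_i^2 = (0.189)^2 + (-0.401)^2 = 0.035721 + 0.160801 = 0.196522.
  gamma(0) = 1 * (1 + 0.196522) = 1 * 1.196522 = 1.196522, which rounds to 1.1965.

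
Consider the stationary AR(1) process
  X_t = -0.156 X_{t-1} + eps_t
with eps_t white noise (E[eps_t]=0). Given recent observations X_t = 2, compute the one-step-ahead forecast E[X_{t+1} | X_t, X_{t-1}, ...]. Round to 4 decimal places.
E[X_{t+1} \mid \mathcal F_t] = -0.3120

For an AR(p) model X_t = c + sum_i phi_i X_{t-i} + eps_t, the
one-step-ahead conditional mean is
  E[X_{t+1} | X_t, ...] = c + sum_i phi_i X_{t+1-i}.
Substitute known values:
  E[X_{t+1} | ...] = (-0.156) * (2)
                   = -0.3120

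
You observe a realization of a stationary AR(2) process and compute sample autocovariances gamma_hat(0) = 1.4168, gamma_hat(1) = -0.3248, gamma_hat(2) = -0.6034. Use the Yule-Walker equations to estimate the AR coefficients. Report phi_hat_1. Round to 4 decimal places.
\hat\phi_{1} = -0.3450

The Yule-Walker equations for an AR(p) process read, in matrix form,
  Gamma_p phi = r_p,   with   (Gamma_p)_{ij} = gamma(|i - j|),
                       (r_p)_i = gamma(i),   i,j = 1..p.
Substitute the sample gammas (Toeplitz matrix and right-hand side of size 2):
  Gamma_p = [[1.4168, -0.3248], [-0.3248, 1.4168]]
  r_p     = [-0.3248, -0.6034]
Written out:
  1.4168 phi_1 - 0.3248 phi_2 = -0.3248
  -0.3248 phi_1 + 1.4168 phi_2 = -0.6034
Solve by Cramer's rule:
  det = gamma(0)^2 - gamma(1)^2 = (1.4168)^2 - (-0.3248)^2 = 2.00732224 - 0.10549504 = 1.9018272
  phi_hat_1 = [gamma(1) gamma(0) - gamma(1) gamma(2)] / det = [(-0.3248)(1.4168) - (-0.3248)(-0.6034)] / 1.9018272 = -0.65616096 / 1.9018272 = -0.345
  phi_hat_2 = [gamma(0) gamma(2) - gamma(1)^2] / det = [(1.4168)(-0.6034) - (-0.3248)^2] / 1.9018272 = -0.96039216 / 1.9018272 = -0.505
So phi_hat = [-0.3450, -0.5050].
Therefore phi_hat_1 = -0.3450.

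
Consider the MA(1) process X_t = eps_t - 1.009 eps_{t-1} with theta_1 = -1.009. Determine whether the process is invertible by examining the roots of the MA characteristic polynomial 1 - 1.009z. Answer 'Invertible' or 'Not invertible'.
\text{Not invertible}

The MA(q) characteristic polynomial is P(z) = 1 - 1.009z.
Invertibility requires all roots to lie outside the unit circle, i.e. |z| > 1 for every root.
This is linear in z: 1 + (-1.009) z = 0  =>  z = -1/(-1.009) = 0.99108,  |z| = 0.99108.
Moduli of all roots: 0.9911.
All moduli strictly greater than 1? No.
Verdict: Not invertible.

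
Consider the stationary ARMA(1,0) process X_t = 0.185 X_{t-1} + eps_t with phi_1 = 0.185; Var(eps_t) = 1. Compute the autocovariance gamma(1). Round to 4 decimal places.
\gamma(1) = 0.1916

Multiply the model equation by X_{t-k} and take expectations. With theta_0 = psi_0 = 1 and psi_j the MA(infinity) weights, this gives
  gamma(k) - sum_i phi_i gamma(k-i) = c_k,
  c_k = sigma^2 * sum_{j=k..q} theta_j psi_{j-k}   (c_k = 0 for k > q),
using gamma(-m) = gamma(m).
Pure AR (q = 0): c_0 = sigma^2 = 1, c_k = 0 for k >= 1.
Equations for k = 0 and k = 1 (AR order 1):
  gamma(0) = phi_1 gamma(1) + c_0
  gamma(1) = phi_1 gamma(0) + c_1
Substituting the second into the first: gamma(0) (1 - phi_1^2) = c_0 + phi_1 c_1, so
  gamma(0) = c_0 / (1 - phi_1^2) = 1 / (1 - (0.185)^2) = 1 / 0.965775 = 1.035438.
  gamma(1) = phi_1 gamma(0) = (0.185)(1.035438) = 0.191556.
Therefore gamma(1) = 0.1916 (to 4 decimal places).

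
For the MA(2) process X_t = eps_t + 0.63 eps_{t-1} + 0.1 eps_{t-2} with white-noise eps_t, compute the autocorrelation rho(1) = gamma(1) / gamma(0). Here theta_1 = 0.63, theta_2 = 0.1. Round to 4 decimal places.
\rho(1) = 0.4926

For an MA(q) process with theta_0 = 1, the autocovariance is
  gamma(k) = sigma^2 * sum_{i=0..q-k} theta_i * theta_{i+k},
and rho(k) = gamma(k) / gamma(0). Sigma^2 cancels.
  numerator   = (1)*(0.63) + (0.63)*(0.1) = 0.693.
  denominator = (1)^2 + (0.63)^2 + (0.1)^2 = 1.4069.
  rho(1) = 0.693 / 1.4069 = 0.4926.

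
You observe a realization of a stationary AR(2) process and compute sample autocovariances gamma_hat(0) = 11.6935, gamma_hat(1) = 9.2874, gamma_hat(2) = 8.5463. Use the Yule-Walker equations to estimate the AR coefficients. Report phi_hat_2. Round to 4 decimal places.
\hat\phi_{2} = 0.2710

The Yule-Walker equations for an AR(p) process read, in matrix form,
  Gamma_p phi = r_p,   with   (Gamma_p)_{ij} = gamma(|i - j|),
                       (r_p)_i = gamma(i),   i,j = 1..p.
Substitute the sample gammas (Toeplitz matrix and right-hand side of size 2):
  Gamma_p = [[11.6935, 9.2874], [9.2874, 11.6935]]
  r_p     = [9.2874, 8.5463]
Written out:
  11.6935 phi_1 + 9.2874 phi_2 = 9.2874
  9.2874 phi_1 + 11.6935 phi_2 = 8.5463
Solve by Cramer's rule:
  det = gamma(0)^2 - gamma(1)^2 = (11.6935)^2 - (9.2874)^2 = 136.73794225 - 86.25579876 = 50.48214349
  phi_hat_1 = [gamma(1) gamma(0) - gamma(1) gamma(2)] / det = [(9.2874)(11.6935) - (9.2874)(8.5463)] / 50.48214349 = 29.22930528 / 50.48214349 = 0.579
  phi_hat_2 = [gamma(0) gamma(2) - gamma(1)^2] / det = [(11.6935)(8.5463) - (9.2874)^2] / 50.48214349 = 13.68036029 / 50.48214349 = 0.271
So phi_hat = [0.5790, 0.2710].
Therefore phi_hat_2 = 0.2710.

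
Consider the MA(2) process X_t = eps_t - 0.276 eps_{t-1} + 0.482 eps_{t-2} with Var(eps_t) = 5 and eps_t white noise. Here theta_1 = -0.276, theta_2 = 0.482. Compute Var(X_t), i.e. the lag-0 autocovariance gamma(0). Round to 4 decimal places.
\gamma(0) = 6.5425

For an MA(q) process X_t = eps_t + sum_i theta_i eps_{t-i} with
Var(eps_t) = sigma^2, the variance is
  gamma(0) = sigma^2 * (1 + sum_i theta_i^2).
  sum_i theta_i^2 = (-0.276)^2 + (0.482)^2 = 0.076176 + 0.232324 = 0.3085.
  gamma(0) = 5 * (1 + 0.3085) = 5 * 1.3085 = 6.5425.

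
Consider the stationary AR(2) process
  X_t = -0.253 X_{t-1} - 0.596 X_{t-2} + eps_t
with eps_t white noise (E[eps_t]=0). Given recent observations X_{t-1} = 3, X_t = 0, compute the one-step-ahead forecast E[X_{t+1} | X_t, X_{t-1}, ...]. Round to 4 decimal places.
E[X_{t+1} \mid \mathcal F_t] = -1.7880

For an AR(p) model X_t = c + sum_i phi_i X_{t-i} + eps_t, the
one-step-ahead conditional mean is
  E[X_{t+1} | X_t, ...] = c + sum_i phi_i X_{t+1-i}.
Substitute known values:
  E[X_{t+1} | ...] = (-0.253) * (0) + (-0.596) * (3)
                   = -1.7880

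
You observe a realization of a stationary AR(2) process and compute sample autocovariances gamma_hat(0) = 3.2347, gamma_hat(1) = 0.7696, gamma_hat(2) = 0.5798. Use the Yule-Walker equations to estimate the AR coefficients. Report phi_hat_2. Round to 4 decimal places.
\hat\phi_{2} = 0.1300

The Yule-Walker equations for an AR(p) process read, in matrix form,
  Gamma_p phi = r_p,   with   (Gamma_p)_{ij} = gamma(|i - j|),
                       (r_p)_i = gamma(i),   i,j = 1..p.
Substitute the sample gammas (Toeplitz matrix and right-hand side of size 2):
  Gamma_p = [[3.2347, 0.7696], [0.7696, 3.2347]]
  r_p     = [0.7696, 0.5798]
Written out:
  3.2347 phi_1 + 0.7696 phi_2 = 0.7696
  0.7696 phi_1 + 3.2347 phi_2 = 0.5798
Solve by Cramer's rule:
  det = gamma(0)^2 - gamma(1)^2 = (3.2347)^2 - (0.7696)^2 = 10.46328409 - 0.59228416 = 9.87099993
  phi_hat_1 = [gamma(1) gamma(0) - gamma(1) gamma(2)] / det = [(0.7696)(3.2347) - (0.7696)(0.5798)] / 9.87099993 = 2.04321104 / 9.87099993 = 0.207
  phi_hat_2 = [gamma(0) gamma(2) - gamma(1)^2] / det = [(3.2347)(0.5798) - (0.7696)^2] / 9.87099993 = 1.2831949 / 9.87099993 = 0.13
So phi_hat = [0.2070, 0.1300].
Therefore phi_hat_2 = 0.1300.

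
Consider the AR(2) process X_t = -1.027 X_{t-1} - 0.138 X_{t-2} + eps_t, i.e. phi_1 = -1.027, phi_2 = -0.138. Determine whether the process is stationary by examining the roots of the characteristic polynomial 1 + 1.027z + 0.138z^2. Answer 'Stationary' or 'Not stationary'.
\text{Stationary}

The AR(p) characteristic polynomial is P(z) = 1 + 1.027z + 0.138z^2.
Stationarity requires all roots to lie outside the unit circle, i.e. |z| > 1 for every root.
Set 1 + (1.027) z + (0.138) z^2 = 0, i.e. a z^2 + b z + c = 0 with a = 0.138, b = 1.027, c = 1.
Discriminant D = b^2 - 4ac = (1.027)^2 - 4*(0.138)*1 = 1.054729 - (0.552) = 0.502729.
D >= 0, so the roots are real: z = (-b +/- sqrt(D)) / (2a) = (-1.027 +/- 0.709034) / (0.276).
  z_1 = (-1.027 + 0.709034) / (0.276) = -1.1521,   |z_1| = 1.1521.
  z_2 = (-1.027 - 0.709034) / (0.276) = -6.29,   |z_2| = 6.29.
Moduli of all roots: 1.1521, 6.2900.
All moduli strictly greater than 1? Yes.
Verdict: Stationary.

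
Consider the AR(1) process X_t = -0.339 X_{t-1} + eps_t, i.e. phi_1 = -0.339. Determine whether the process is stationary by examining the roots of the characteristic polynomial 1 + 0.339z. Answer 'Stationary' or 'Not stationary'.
\text{Stationary}

The AR(p) characteristic polynomial is P(z) = 1 + 0.339z.
Stationarity requires all roots to lie outside the unit circle, i.e. |z| > 1 for every root.
This is linear in z: 1 + (0.339) z = 0  =>  z = -1/(0.339) = -2.949853,  |z| = 2.949853.
Moduli of all roots: 2.9499.
All moduli strictly greater than 1? Yes.
Verdict: Stationary.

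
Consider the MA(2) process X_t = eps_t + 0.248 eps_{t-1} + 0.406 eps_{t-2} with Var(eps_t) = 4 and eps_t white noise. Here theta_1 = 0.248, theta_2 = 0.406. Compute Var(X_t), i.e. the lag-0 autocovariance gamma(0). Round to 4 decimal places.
\gamma(0) = 4.9054

For an MA(q) process X_t = eps_t + sum_i theta_i eps_{t-i} with
Var(eps_t) = sigma^2, the variance is
  gamma(0) = sigma^2 * (1 + sum_i theta_i^2).
  sum_i theta_i^2 = (0.248)^2 + (0.406)^2 = 0.061504 + 0.164836 = 0.22634.
  gamma(0) = 4 * (1 + 0.22634) = 4 * 1.22634 = 4.90536, which rounds to 4.9054.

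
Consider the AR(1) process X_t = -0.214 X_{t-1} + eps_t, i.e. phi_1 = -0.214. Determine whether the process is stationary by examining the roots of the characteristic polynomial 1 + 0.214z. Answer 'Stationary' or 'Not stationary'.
\text{Stationary}

The AR(p) characteristic polynomial is P(z) = 1 + 0.214z.
Stationarity requires all roots to lie outside the unit circle, i.e. |z| > 1 for every root.
This is linear in z: 1 + (0.214) z = 0  =>  z = -1/(0.214) = -4.672897,  |z| = 4.672897.
Moduli of all roots: 4.6729.
All moduli strictly greater than 1? Yes.
Verdict: Stationary.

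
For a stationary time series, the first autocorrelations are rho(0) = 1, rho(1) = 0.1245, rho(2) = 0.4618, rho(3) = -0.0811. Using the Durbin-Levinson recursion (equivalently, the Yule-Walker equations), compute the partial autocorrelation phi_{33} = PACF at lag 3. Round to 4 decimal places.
\phi_{33} = -0.2160

The PACF at lag k is phi_{kk}, the last component of the solution
to the Yule-Walker system G_k phi = r_k where
  (G_k)_{ij} = rho(|i - j|), (r_k)_i = rho(i), i,j = 1..k.
Equivalently, Durbin-Levinson gives phi_{kk} iteratively:
  phi_{11} = rho(1)
  phi_{kk} = [rho(k) - sum_{j=1..k-1} phi_{k-1,j} rho(k-j)]
            / [1 - sum_{j=1..k-1} phi_{k-1,j} rho(j)],
  phi_{k,j} = phi_{k-1,j} - phi_{kk} phi_{k-1,k-j},  j = 1..k-1.
Step k = 1:
  phi_11 = rho(1) = 0.1245.
Step k = 2:
  phi_22 = [rho(2) - phi_11 rho(1)] / [1 - phi_11 rho(1)] = [0.4618 - (0.1245)(0.1245)] / [1 - (0.1245)(0.1245)]
         = 0.44629975 / 0.98449975 = 0.453326.
  Update: phi_21 = phi_11 - phi_22 phi_11 = 0.1245 - (0.453326)(0.1245) = 0.068061.
Step k = 3:
  phi_33 = [rho(3) - phi_21 rho(2) - phi_22 rho(1)] / [1 - phi_21 rho(1) - phi_22 rho(2)]
    numerator   = -0.0811 - (0.068061)(0.4618) - (0.453326)(0.1245) = -0.16896964
    denominator = 1 - (0.068061)(0.1245) - (0.453326)(0.4618) = 0.78218028
  phi_33 = -0.16896964 / 0.78218028 = -0.216.
Therefore phi_{33} = -0.2160.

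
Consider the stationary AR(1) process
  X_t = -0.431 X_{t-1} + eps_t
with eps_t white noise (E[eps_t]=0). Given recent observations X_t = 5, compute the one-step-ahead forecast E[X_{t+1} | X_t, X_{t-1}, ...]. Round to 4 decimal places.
E[X_{t+1} \mid \mathcal F_t] = -2.1550

For an AR(p) model X_t = c + sum_i phi_i X_{t-i} + eps_t, the
one-step-ahead conditional mean is
  E[X_{t+1} | X_t, ...] = c + sum_i phi_i X_{t+1-i}.
Substitute known values:
  E[X_{t+1} | ...] = (-0.431) * (5)
                   = -2.1550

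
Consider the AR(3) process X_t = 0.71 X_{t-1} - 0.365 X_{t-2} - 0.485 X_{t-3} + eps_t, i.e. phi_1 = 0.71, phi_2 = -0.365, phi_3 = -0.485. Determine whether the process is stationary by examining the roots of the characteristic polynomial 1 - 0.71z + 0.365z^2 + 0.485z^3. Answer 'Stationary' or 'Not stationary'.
\text{Stationary}

The AR(p) characteristic polynomial is P(z) = 1 - 0.71z + 0.365z^2 + 0.485z^3.
Stationarity requires all roots to lie outside the unit circle, i.e. |z| > 1 for every root.
Degree 3: look for a simple real root z0 first, then factor out (1 - z/z0) and solve the remaining quadratic.
Testing z0 = -2: P(-2) = 1 + (-0.71)(-2) + (0.365)(-2)^2 + (0.485)(-2)^3
  = 1 + (1.42) + (1.46) + (-3.88) = 0.  So z_0 = -2 is a root, |z_0| = 2.
Divide out the factor (1 + 0.5 z) = (1 - z/z0) (since 1/z0 = -0.5):
  P(z) = (1 + 0.5 z)(1 + (-1.21) z + (0.97) z^2)
  [check: z-coef -1.21 - (-0.5) = -0.71; z^2-coef 0.97 - (-0.5)(-1.21) = 0.365; z^3-coef -(-0.5)(0.97) = 0.485.]
Remaining roots from the quadratic factor 1 + (-1.21) z + (0.97) z^2:
  Set 1 + (-1.21) z + (0.97) z^2 = 0, i.e. a z^2 + b z + c = 0 with a = 0.97, b = -1.21, c = 1.
  Discriminant D = b^2 - 4ac = (-1.21)^2 - 4*(0.97)*1 = 1.4641 - (3.88) = -2.4159.
  D < 0, so the roots are the complex-conjugate pair z = (-b +/- i sqrt(-D)) / (2a) = 0.6237 +/- 0.8012i.
  For a conjugate pair |z|^2 = z * conj(z) = (product of roots) = c/a = 1/(0.97) = 1.030928, so |z| = sqrt(1.030928) = 1.0153 for both roots.
Moduli of all roots: 2.0000, 1.0153, 1.0153.
All moduli strictly greater than 1? Yes.
Verdict: Stationary.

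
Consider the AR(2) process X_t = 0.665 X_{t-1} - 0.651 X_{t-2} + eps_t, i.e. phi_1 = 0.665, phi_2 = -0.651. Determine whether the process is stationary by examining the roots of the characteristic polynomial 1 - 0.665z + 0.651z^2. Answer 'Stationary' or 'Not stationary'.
\text{Stationary}

The AR(p) characteristic polynomial is P(z) = 1 - 0.665z + 0.651z^2.
Stationarity requires all roots to lie outside the unit circle, i.e. |z| > 1 for every root.
Set 1 + (-0.665) z + (0.651) z^2 = 0, i.e. a z^2 + b z + c = 0 with a = 0.651, b = -0.665, c = 1.
Discriminant D = b^2 - 4ac = (-0.665)^2 - 4*(0.651)*1 = 0.442225 - (2.604) = -2.161775.
D < 0, so the roots are the complex-conjugate pair z = (-b +/- i sqrt(-D)) / (2a) = 0.5108 +/- 1.1293i.
For a conjugate pair |z|^2 = z * conj(z) = (product of roots) = c/a = 1/(0.651) = 1.536098, so |z| = sqrt(1.536098) = 1.2394 for both roots.
Moduli of all roots: 1.2394, 1.2394.
All moduli strictly greater than 1? Yes.
Verdict: Stationary.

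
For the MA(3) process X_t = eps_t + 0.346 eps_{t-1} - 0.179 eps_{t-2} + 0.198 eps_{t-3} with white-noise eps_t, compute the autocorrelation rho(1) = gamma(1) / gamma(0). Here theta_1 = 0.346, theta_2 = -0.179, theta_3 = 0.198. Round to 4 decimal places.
\rho(1) = 0.2088

For an MA(q) process with theta_0 = 1, the autocovariance is
  gamma(k) = sigma^2 * sum_{i=0..q-k} theta_i * theta_{i+k},
and rho(k) = gamma(k) / gamma(0). Sigma^2 cancels.
  numerator   = (1)*(0.346) + (0.346)*(-0.179) + (-0.179)*(0.198) = 0.248624.
  denominator = (1)^2 + (0.346)^2 + (-0.179)^2 + (0.198)^2 = 1.190961.
  rho(1) = 0.248624 / 1.190961 = 0.2088.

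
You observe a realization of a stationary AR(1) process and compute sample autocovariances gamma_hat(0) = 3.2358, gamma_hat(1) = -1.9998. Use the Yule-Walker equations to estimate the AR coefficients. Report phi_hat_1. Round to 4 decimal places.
\hat\phi_{1} = -0.6180

The Yule-Walker equations for an AR(p) process read, in matrix form,
  Gamma_p phi = r_p,   with   (Gamma_p)_{ij} = gamma(|i - j|),
                       (r_p)_i = gamma(i),   i,j = 1..p.
Substitute the sample gammas (Toeplitz matrix and right-hand side of size 1):
  Gamma_p = [[3.2358]]
  r_p     = [-1.9998]
With p = 1 this is the single equation gamma(0) phi_1 = gamma(1):
  phi_hat_1 = gamma(1) / gamma(0) = -1.9998 / 3.2358 = -0.6180.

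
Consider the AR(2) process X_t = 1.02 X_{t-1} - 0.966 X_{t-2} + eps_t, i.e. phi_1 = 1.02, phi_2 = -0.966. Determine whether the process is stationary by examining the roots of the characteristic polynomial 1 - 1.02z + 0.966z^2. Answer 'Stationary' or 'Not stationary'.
\text{Stationary}

The AR(p) characteristic polynomial is P(z) = 1 - 1.02z + 0.966z^2.
Stationarity requires all roots to lie outside the unit circle, i.e. |z| > 1 for every root.
Set 1 + (-1.02) z + (0.966) z^2 = 0, i.e. a z^2 + b z + c = 0 with a = 0.966, b = -1.02, c = 1.
Discriminant D = b^2 - 4ac = (-1.02)^2 - 4*(0.966)*1 = 1.0404 - (3.864) = -2.8236.
D < 0, so the roots are the complex-conjugate pair z = (-b +/- i sqrt(-D)) / (2a) = 0.528 +/- 0.8698i.
For a conjugate pair |z|^2 = z * conj(z) = (product of roots) = c/a = 1/(0.966) = 1.035197, so |z| = sqrt(1.035197) = 1.0174 for both roots.
Moduli of all roots: 1.0174, 1.0174.
All moduli strictly greater than 1? Yes.
Verdict: Stationary.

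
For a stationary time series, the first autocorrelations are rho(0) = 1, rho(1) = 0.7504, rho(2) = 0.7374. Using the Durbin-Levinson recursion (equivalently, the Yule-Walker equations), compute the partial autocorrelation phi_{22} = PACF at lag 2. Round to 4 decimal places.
\phi_{22} = 0.3989

The PACF at lag k is phi_{kk}, the last component of the solution
to the Yule-Walker system G_k phi = r_k where
  (G_k)_{ij} = rho(|i - j|), (r_k)_i = rho(i), i,j = 1..k.
Equivalently, Durbin-Levinson gives phi_{kk} iteratively:
  phi_{11} = rho(1)
  phi_{kk} = [rho(k) - sum_{j=1..k-1} phi_{k-1,j} rho(k-j)]
            / [1 - sum_{j=1..k-1} phi_{k-1,j} rho(j)],
  phi_{k,j} = phi_{k-1,j} - phi_{kk} phi_{k-1,k-j},  j = 1..k-1.
Step k = 1:
  phi_11 = rho(1) = 0.7504.
Step k = 2:
  phi_22 = [rho(2) - phi_11 rho(1)] / [1 - phi_11 rho(1)] = [0.7374 - (0.7504)(0.7504)] / [1 - (0.7504)(0.7504)]
         = 0.17429984 / 0.43689984 = 0.3989.
Therefore phi_{22} = 0.3989.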